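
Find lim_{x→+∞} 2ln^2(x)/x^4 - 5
The quotient is an ∞/∞ indeterminate form as x → +∞.
The polynomial denominator x^4 dominates the logarithmic numerator (any positive power of x ≫ ln^2(x) as x → ∞), so the quotient → 0.
Adding the constant: 0 - 5 = -5. Limit = -5.

Final answer: -5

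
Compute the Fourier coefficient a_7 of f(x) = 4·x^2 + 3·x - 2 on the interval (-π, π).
a_7 = (1/π) ∫_{-π}^{π} f(x)·cos(7x) dx.
Evaluate the integral (use parity and integration by parts as needed): a_7 = -16/49.

Final answer: -16/49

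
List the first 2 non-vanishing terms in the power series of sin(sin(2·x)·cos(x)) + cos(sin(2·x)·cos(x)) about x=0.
2·x + 1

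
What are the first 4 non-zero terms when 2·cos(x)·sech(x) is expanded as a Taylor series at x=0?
-19·x^6/45 + x^4 - 2·x^2 + 2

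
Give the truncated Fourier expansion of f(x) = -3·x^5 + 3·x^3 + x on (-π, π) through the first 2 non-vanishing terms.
(-754 - 6·π^4 + 126·π^2)·sin(x) + (-18·π^2 + 26 + 3·π^4)·sin(2·x)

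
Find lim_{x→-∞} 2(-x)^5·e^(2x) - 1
The product is a 0·∞ indeterminate form at x → -∞.
Rewrite the product as 2(-x)^5 / e^(-2x) (an ∞/∞ form) and apply L'Hôpital, or use the standard hierarchy e^(2|x|) ≫ |(-x)^5| as x → -∞.
The indeterminate product → 0, so the limit = -1.

Final answer: -1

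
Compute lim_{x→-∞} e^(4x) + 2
Evaluate the dominant behaviour as x → -∞; each term tends to a finite value or vanishes.
Limit = 2.

Final answer: 2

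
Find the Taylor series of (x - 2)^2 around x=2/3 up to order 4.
16/9 - 8·(x - 2/3)/3 + (x - 2/3)^2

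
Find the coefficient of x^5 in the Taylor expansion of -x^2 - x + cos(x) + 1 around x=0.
Expand to order 5: -x^2 - x + cos(x) + 1 = x^4/24 - 3·x^2/2 - x + 2 + O(x^6).
The coefficient of x^5 is 0.

Final answer: 0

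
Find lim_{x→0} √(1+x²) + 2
Direct substitution at x = 0 gives 3.

Final answer: 3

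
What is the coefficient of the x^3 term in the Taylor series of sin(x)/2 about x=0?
Expand to order 3: sin(x)/2 = -x^3/12 + x/2 + O(x^4).
The coefficient of x^3 is -1/12.

Final answer: -1/12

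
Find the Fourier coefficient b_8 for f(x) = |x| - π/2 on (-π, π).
b_8 = (1/π) ∫_{-π}^{π} f(x)·sin(8x) dx.
Evaluate the integral (use parity and integration by parts as needed): b_8 = 0.

Final answer: 0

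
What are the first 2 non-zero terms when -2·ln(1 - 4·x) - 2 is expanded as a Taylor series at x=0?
8·x - 2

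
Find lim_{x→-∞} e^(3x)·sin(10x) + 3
Evaluate the dominant behaviour as x → -∞; each term tends to a finite value or vanishes.
Limit = 3.

Final answer: 3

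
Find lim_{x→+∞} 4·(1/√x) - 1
Evaluate the dominant behaviour as x → +∞; each term tends to a finite value or vanishes.
Limit = -1.

Final answer: -1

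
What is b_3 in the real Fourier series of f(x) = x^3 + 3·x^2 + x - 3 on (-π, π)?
b_3 = (1/π) ∫_{-π}^{π} f(x)·sin(3x) dx.
Evaluate the integral (use parity and integration by parts as needed): b_3 = 2/9 + 2·π^2/3.

Final answer: 2/9 + 2·π^2/3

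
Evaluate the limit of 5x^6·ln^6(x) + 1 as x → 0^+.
The product is a 0·∞ indeterminate form at x → 0⁺.
Rewrite the product as 5·ln^6(x) / x^(-6) and apply L'Hôpital, or use the standard hierarchy x^(-6) ≫ |ln x|^6 as x → 0⁺.
The indeterminate product → 0, so the limit = 1.

Final answer: 1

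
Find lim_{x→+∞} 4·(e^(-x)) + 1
Evaluate the dominant behaviour as x → +∞; each term tends to a finite value or vanishes.
Limit = 1.

Final answer: 1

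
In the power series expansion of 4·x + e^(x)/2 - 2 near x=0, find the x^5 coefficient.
Expand to order 5: 4·x + e^(x)/2 - 2 = x^5/240 + x^4/48 + x^3/12 + x^2/4 + 9·x/2 - 3/2 + O(x^6).
The coefficient of x^5 is 1/240.

Final answer: 1/240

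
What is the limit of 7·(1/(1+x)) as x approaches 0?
Direct substitution at x = 0 gives 7.

Final answer: 7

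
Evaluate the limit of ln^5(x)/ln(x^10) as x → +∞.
This is an ∞/∞ indeterminate form as x → +∞.
Write ln(x^10) = 10·ln(x), reducing the quotient to ln^4(x)/10 → ∞.
Limit = ∞.

Final answer: ∞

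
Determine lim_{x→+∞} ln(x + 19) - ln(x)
This is an ∞ − ∞ indeterminate form.
Combine the logarithms: ln(x+19) − ln(x) = ln((x+19)/(x)) = ln(1 + 19/(x)) → ln(1) = 0.
Limit = 0.

Final answer: 0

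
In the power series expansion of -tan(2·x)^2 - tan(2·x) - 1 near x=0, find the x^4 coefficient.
Expand to order 4: -tan(2·x)^2 - tan(2·x) - 1 = -32·x^4/3 - 8·x^3/3 - 4·x^2 - 2·x - 1 + O(x^5).
The coefficient of x^4 is -32/3.

Final answer: -32/3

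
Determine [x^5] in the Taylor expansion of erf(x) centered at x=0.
Expand to order 5: erf(x) = x^5/(5·√(π)) - 2·x^3/(3·√(π)) + 2·x/√(π) + O(x^6).
The coefficient of x^5 is 1/(5·√(π)).

Final answer: 1/(5·√(π))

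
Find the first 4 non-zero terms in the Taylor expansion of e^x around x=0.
x^3/6 + x^2/2 + x + 1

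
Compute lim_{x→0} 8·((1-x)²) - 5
Direct substitution at x = 0 gives 3.

Final answer: 3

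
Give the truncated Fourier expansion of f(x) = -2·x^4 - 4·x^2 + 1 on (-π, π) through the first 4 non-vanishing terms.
(-80 + 16·π^2)·cos(x) + (2 - 4·π^2)·cos(2·x) + (16/27 + 16·π^2/9)·cos(3·x) - 2·π^4/5 - 4·π^2/3 + 1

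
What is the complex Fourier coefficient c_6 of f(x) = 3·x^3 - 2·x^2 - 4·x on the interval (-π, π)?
Compute the real Fourier coefficients first: a_6 = -2/9, b_6 = 3/2 - π^2.
Then c_6 = (a_6 − i·b_6)/2 = -1/9 - 3·i/4 + i·π^2/2.

Final answer: -1/9 - 3·i/4 + i·π^2/2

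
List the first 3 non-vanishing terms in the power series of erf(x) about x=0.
x^5/(5·√(π)) - 2·x^3/(3·√(π)) + 2·x/√(π)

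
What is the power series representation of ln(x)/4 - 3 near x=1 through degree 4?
-3 + (x - 1)/4 - (x - 1)^2/8 + (x - 1)^3/12 - (x - 1)^4/16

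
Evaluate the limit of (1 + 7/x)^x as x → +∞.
As x → +∞: this is the defining limit (1 + 7/x)^x → e^7.
Limit = e^(7).

Final answer: e^(7)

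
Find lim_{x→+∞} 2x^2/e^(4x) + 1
The quotient is an ∞/∞ indeterminate form as x → +∞.
The exponential denominator e^(4x) dominates the polynomial numerator (e^x ≫ x^2 as x → ∞), so the quotient → 0.
Adding the constant: 0 + 1 = 1. Limit = 1.

Final answer: 1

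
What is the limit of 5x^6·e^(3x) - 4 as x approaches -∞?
The product is a 0·∞ indeterminate form at x → -∞.
Rewrite the product as 5x^6 / e^(-3x) (an ∞/∞ form) and apply L'Hôpital, or use the standard hierarchy e^(3|x|) ≫ |x^6| as x → -∞.
The indeterminate product → 0, so the limit = -4.

Final answer: -4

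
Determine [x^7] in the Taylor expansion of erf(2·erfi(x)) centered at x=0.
Expand to order 7: erf(2·erfi(x)) = x^7·(-16384/(21·π^4) - 1216/(45·π^2) + 4/(21·π) + 1024/(3·π^3)) + x^5·(-128/(3·π^2) + 4/(5·π) + 1024/(5·π^3)) + x^3·(-128/(3·π^2) + 8/(3·π)) + 8·x/π + O(x^8).
The coefficient of x^7 is -16384/(21·π^4) - 1216/(45·π^2) + 4/(21·π) + 1024/(3·π^3).

Final answer: -16384/(21·π^4) - 1216/(45·π^2) + 4/(21·π) + 1024/(3·π^3)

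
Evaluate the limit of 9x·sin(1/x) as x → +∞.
As x → +∞: let u = 1/x → 0⁺; then 9·x·sin(1/x) = 9·1·sin(u)/u → 9·1·1 = 9.
Limit = 9.

Final answer: 9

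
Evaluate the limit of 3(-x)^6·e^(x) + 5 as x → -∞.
The product is a 0·∞ indeterminate form at x → -∞.
Rewrite the product as 3(-x)^6 / e^(-x) (an ∞/∞ form) and apply L'Hôpital, or use the standard hierarchy e^(|x|) ≫ |(-x)^6| as x → -∞.
The indeterminate product → 0, so the limit = 5.

Final answer: 5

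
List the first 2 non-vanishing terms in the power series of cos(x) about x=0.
1 - x^2/2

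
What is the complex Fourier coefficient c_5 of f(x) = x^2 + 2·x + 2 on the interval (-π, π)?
Compute the real Fourier coefficients first: a_5 = -4/25, b_5 = 4/5.
Then c_5 = (a_5 − i·b_5)/2 = -2/25 - 2·i/5.

Final answer: -2/25 - 2·i/5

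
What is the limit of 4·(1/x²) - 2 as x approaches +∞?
Evaluate the dominant behaviour as x → +∞; each term tends to a finite value or vanishes.
Limit = -2.

Final answer: -2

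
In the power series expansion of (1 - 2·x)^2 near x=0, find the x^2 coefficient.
Expand to order 2: (1 - 2·x)^2 = 4·x^2 - 4·x + 1 + O(x^3).
The coefficient of x^2 is 4.

Final answer: 4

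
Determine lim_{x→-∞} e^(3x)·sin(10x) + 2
Evaluate the dominant behaviour as x → -∞; each term tends to a finite value or vanishes.
Limit = 2.

Final answer: 2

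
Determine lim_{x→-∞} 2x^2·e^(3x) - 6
The product is a 0·∞ indeterminate form at x → -∞.
Rewrite the product as 2x^2 / e^(-3x) (an ∞/∞ form) and apply L'Hôpital, or use the standard hierarchy e^(3|x|) ≫ |x^2| as x → -∞.
The indeterminate product → 0, so the limit = -6.

Final answer: -6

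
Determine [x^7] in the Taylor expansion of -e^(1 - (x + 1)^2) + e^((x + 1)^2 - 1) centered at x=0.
Expand to order 7: -e^(1 - (x + 1)^2) + e^((x + 1)^2 - 1) = 436·x^7/315 + 5·x^6/3 + 38·x^5/15 + 4·x^4 + 8·x^3/3 + 2·x^2 + 4·x + O(x^8).
The coefficient of x^7 is 436/315.

Final answer: 436/315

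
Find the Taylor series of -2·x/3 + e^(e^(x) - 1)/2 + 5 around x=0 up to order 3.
5·x^3/12 + x^2/2 - x/6 + 11/2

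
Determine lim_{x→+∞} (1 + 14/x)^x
As x → +∞: this is the defining limit (1 + 14/x)^x → e^14.
Limit = e^(14).

Final answer: e^(14)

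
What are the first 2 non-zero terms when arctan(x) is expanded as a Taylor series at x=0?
-x^3/3 + x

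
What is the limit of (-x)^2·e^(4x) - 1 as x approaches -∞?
The product is a 0·∞ indeterminate form at x → -∞.
Rewrite the product as (-x)^2 / e^(-4x) (an ∞/∞ form) and apply L'Hôpital, or use the standard hierarchy e^(4|x|) ≫ |(-x)^2| as x → -∞.
The indeterminate product → 0, so the limit = -1.

Final answer: -1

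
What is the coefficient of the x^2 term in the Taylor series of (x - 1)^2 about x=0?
Expand to order 2: (x - 1)^2 = x^2 - 2·x + 1 + O(x^3).
The coefficient of x^2 is 1.

Final answer: 1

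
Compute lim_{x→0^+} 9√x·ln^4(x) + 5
The product is a 0·∞ indeterminate form at x → 0⁺.
Rewrite the product as 9·ln^4(x) / x^(-1/2) and apply L'Hôpital, or use the standard hierarchy x^(-1/2) ≫ |ln x|^4 as x → 0⁺.
The indeterminate product → 0, so the limit = 5.

Final answer: 5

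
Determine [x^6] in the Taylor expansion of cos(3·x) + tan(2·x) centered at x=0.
Expand to order 6: cos(3·x) + tan(2·x) = -81·x^6/80 + 64·x^5/15 + 27·x^4/8 + 8·x^3/3 - 9·x^2/2 + 2·x + 1 + O(x^7).
The coefficient of x^6 is -81/80.

Final answer: -81/80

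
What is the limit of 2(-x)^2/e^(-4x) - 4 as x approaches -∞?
The quotient is an ∞/∞ indeterminate form as x → -∞.
Compare growth rates of the dominant terms (exponentials ≫ polynomials ≫ logarithms), or apply L'Hôpital's rule; the quotient → 0.
Adding the constant: 0 - 4 = -4. Limit = -4.

Final answer: -4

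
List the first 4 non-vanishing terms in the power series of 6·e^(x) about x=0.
x^3 + 3·x^2 + 6·x + 6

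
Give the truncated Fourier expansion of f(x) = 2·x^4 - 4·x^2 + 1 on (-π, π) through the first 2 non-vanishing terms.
(112 - 16·π^2)·cos(x) - 4·π^2/3 + 1 + 2·π^4/5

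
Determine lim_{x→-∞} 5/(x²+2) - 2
Evaluate the dominant behaviour as x → -∞; each term tends to a finite value or vanishes.
Limit = -2.

Final answer: -2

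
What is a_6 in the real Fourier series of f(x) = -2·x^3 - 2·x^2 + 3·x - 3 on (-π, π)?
a_6 = (1/π) ∫_{-π}^{π} f(x)·cos(6x) dx.
Evaluate the integral (use parity and integration by parts as needed): a_6 = -2/9.

Final answer: -2/9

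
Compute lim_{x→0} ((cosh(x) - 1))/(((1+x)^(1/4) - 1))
Both numerator and denominator → 0 as x → 0; this is a 0/0 indeterminate form.
Expand each to leading order near x = 0: numerator ~ x^2/2, denominator ~ x/4.
The limit of the ratio is 0.

Final answer: 0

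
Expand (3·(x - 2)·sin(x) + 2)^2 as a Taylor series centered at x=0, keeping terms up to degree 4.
-5·x^4 - 32·x^3 + 48·x^2 - 24·x + 4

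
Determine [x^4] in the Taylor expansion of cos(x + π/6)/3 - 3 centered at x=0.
Expand to order 4: cos(x + π/6)/3 - 3 = √(3)·x^4/144 + x^3/36 - √(3)·x^2/12 - x/6 - 3 + √(3)/6 + O(x^5).
The coefficient of x^4 is √(3)/144.

Final answer: √(3)/144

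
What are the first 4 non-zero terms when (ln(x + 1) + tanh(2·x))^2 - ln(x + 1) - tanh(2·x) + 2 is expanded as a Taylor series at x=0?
-2·x^3/3 + 19·x^2/2 - 3·x + 2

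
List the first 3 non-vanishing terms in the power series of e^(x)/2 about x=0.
x^2/4 + x/2 + 1/2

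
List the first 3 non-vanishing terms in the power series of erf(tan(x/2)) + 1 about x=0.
-x^5/(160·√(π)) + x/√(π) + 1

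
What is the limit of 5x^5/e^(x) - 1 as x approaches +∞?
The quotient is an ∞/∞ indeterminate form as x → +∞.
The exponential denominator e^(x) dominates the polynomial numerator (e^x ≫ x^5 as x → ∞), so the quotient → 0.
Adding the constant: 0 - 1 = -1. Limit = -1.

Final answer: -1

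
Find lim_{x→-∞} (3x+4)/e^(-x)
This is an ∞/∞ indeterminate form as x → -∞.
Compare growth rates of the dominant terms (exponentials ≫ polynomials ≫ logarithms), or apply L'Hôpital's rule; the quotient → 0.
Limit = 0.

Final answer: 0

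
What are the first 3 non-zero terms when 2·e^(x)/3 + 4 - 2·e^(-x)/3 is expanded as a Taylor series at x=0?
2·x^3/9 + 4·x/3 + 4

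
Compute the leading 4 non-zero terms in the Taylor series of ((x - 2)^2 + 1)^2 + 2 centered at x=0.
-8·x^3 + 26·x^2 - 40·x + 27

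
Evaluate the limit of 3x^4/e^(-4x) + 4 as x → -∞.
The quotient is an ∞/∞ indeterminate form as x → -∞.
Compare growth rates of the dominant terms (exponentials ≫ polynomials ≫ logarithms), or apply L'Hôpital's rule; the quotient → 0.
Adding the constant: 0 + 4 = 4. Limit = 4.

Final answer: 4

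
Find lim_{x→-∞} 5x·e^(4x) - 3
The product is a 0·∞ indeterminate form at x → -∞.
Rewrite the product as 5x / e^(-4x) (an ∞/∞ form) and apply L'Hôpital, or use the standard hierarchy e^(4|x|) ≫ |x| as x → -∞.
The indeterminate product → 0, so the limit = -3.

Final answer: -3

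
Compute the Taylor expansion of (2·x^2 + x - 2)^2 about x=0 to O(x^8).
4·x^4 + 4·x^3 - 7·x^2 - 4·x + 4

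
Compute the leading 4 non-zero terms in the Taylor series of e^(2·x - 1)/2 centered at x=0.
2·x^3·e^(-1)/3 + x^2·e^(-1) + x·e^(-1) + e^(-1)/2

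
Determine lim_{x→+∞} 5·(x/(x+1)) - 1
Evaluate the dominant behaviour as x → +∞; each term tends to a finite value or vanishes.
Limit = 4.

Final answer: 4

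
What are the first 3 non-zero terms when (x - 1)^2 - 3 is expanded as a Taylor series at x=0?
x^2 - 2·x - 2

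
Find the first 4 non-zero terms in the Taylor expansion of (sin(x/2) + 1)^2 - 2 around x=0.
-x^3/24 + x^2/4 + x - 1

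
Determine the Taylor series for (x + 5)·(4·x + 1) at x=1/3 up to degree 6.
112/9 + 71·(x - 1/3)/3 + 4·(x - 1/3)^2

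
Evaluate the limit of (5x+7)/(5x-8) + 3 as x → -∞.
Evaluate the dominant behaviour as x → -∞; each term tends to a finite value or vanishes.
Limit = 4.

Final answer: 4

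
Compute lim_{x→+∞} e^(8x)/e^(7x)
This is an ∞/∞ indeterminate form as x → +∞.
Rewrite e^(8x)/e^(7x) = e^((8−7)x) = e^(x); the exponent coefficient is 1 > 0 so e^(x) → ∞.
Limit = ∞.

Final answer: ∞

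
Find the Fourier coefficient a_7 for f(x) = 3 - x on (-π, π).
a_7 = (1/π) ∫_{-π}^{π} f(x)·cos(7x) dx.
Evaluate the integral (use parity and integration by parts as needed): a_7 = 0.

Final answer: 0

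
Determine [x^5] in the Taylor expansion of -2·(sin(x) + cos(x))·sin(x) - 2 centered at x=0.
Expand to order 5: -2·(sin(x) + cos(x))·sin(x) - 2 = -4·x^5/15 + 2·x^4/3 + 4·x^3/3 - 2·x^2 - 2·x - 2 + O(x^6).
The coefficient of x^5 is -4/15.

Final answer: -4/15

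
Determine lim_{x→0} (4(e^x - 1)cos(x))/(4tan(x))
Both numerator and denominator → 0 as x → 0; this is a 0/0 indeterminate form.
Expand each to leading order near x = 0: numerator ~ 4·x, denominator ~ 4·x.
The limit of the ratio is 1.

Final answer: 1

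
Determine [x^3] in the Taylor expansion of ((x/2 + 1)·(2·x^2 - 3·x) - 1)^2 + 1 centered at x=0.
Expand to order 3: ((x/2 + 1)·(2·x^2 - 3·x) - 1)^2 + 1 = -5·x^3 + 8·x^2 + 6·x + 2 + O(x^4).
The coefficient of x^3 is -5.

Final answer: -5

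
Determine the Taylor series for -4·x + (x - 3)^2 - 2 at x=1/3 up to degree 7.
34/9 - 28·(x - 1/3)/3 + (x - 1/3)^2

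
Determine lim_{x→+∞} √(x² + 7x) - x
As x → +∞: multiply by the conjugate to get (7x)/(√(x²+7x)+x); the denominator ~ 2x, so the limit is 7/2.
Limit = 7/2.

Final answer: 7/2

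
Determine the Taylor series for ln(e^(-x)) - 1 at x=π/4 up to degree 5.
-1 - π/4 - (x - π/4)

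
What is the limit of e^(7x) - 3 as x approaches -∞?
Evaluate the dominant behaviour as x → -∞; each term tends to a finite value or vanishes.
Limit = -3.

Final answer: -3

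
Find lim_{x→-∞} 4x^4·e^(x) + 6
The product is a 0·∞ indeterminate form at x → -∞.
Rewrite the product as 4x^4 / e^(-x) (an ∞/∞ form) and apply L'Hôpital, or use the standard hierarchy e^(|x|) ≫ |x^4| as x → -∞.
The indeterminate product → 0, so the limit = 6.

Final answer: 6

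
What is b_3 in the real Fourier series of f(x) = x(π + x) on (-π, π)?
b_3 = (1/π) ∫_{-π}^{π} f(x)·sin(3x) dx.
Evaluate the integral (use parity and integration by parts as needed): b_3 = 2·π/3.

Final answer: 2·π/3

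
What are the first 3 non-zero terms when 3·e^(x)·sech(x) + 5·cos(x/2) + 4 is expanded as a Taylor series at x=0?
-5·x^2/8 + 3·x + 12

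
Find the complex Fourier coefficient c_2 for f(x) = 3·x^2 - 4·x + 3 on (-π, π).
Compute the real Fourier coefficients first: a_2 = 3, b_2 = 4.
Then c_2 = (a_2 − i·b_2)/2 = 3/2 - 2·i.

Final answer: 3/2 - 2·i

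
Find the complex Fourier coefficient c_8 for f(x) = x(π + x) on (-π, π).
Compute the real Fourier coefficients first: a_8 = 1/16, b_8 = -π/4.
Then c_8 = (a_8 − i·b_8)/2 = 1/32 + i·π/8.

Final answer: 1/32 + i·π/8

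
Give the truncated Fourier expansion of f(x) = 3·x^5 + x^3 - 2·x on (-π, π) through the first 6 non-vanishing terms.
(-118·π^2 + 6·π^4 + 704)·sin(x) + (-3·π^4 - 19 + 14·π^2)·sin(2·x) + (-34·π^2/9 + 32/27 + 2·π^4)·sin(3·x) + (-3·π^4/2 + 31/64 + 11·π^2/8)·sin(4·x) + (-14·π^2/25 - 416/625 + 6·π^4/5)·sin(5·x) + (-π^4 + 17/27 + 2·π^2/9)·sin(6·x)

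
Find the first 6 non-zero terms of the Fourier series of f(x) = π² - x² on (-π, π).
4·cos(x) - cos(2·x) + 4·cos(3·x)/9 - cos(4·x)/4 + 4·cos(5·x)/25 + 2·π^2/3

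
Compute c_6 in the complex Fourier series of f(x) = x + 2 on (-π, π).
Compute the real Fourier coefficients first: a_6 = 0, b_6 = -1/3.
Then c_6 = (a_6 − i·b_6)/2 = i/6.

Final answer: i/6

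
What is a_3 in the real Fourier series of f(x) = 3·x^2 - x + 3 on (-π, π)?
a_3 = (1/π) ∫_{-π}^{π} f(x)·cos(3x) dx.
Evaluate the integral (use parity and integration by parts as needed): a_3 = -4/3.

Final answer: -4/3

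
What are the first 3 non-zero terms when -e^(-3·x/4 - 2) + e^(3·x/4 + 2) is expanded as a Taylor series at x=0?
x^2·(-9·e^(-2)/32 + 9·e^(2)/32) + x·(3·e^(-2)/4 + 3·e^(2)/4) - e^(-2) + e^(2)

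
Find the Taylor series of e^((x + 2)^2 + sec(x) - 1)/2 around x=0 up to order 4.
12·x^4·e^(4) + 25·x^3·e^(4)/3 + 19·x^2·e^(4)/4 + 2·x·e^(4) + e^(4)/2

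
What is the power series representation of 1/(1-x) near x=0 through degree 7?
x^7 + x^6 + x^5 + x^4 + x^3 + x^2 + x + 1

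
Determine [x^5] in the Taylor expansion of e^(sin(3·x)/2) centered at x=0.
Expand to order 5: e^(sin(3·x)/2) = -1863·x^5/1280 - 405·x^4/128 - 27·x^3/16 + 9·x^2/8 + 3·x/2 + 1 + O(x^6).
The coefficient of x^5 is -1863/1280.

Final answer: -1863/1280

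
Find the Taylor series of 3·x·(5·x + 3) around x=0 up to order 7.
15·x^2 + 9·x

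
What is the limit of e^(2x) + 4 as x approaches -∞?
Evaluate the dominant behaviour as x → -∞; each term tends to a finite value or vanishes.
Limit = 4.

Final answer: 4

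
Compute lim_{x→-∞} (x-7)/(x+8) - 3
Evaluate the dominant behaviour as x → -∞; each term tends to a finite value or vanishes.
Limit = -2.

Final answer: -2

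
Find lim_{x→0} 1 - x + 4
Direct substitution at x = 0 gives 5.

Final answer: 5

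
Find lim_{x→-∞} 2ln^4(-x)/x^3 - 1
The quotient is an ∞/∞ indeterminate form as x → -∞.
Compare growth rates of the dominant terms (exponentials ≫ polynomials ≫ logarithms), or apply L'Hôpital's rule; the quotient → 0.
Adding the constant: 0 - 1 = -1. Limit = -1.

Final answer: -1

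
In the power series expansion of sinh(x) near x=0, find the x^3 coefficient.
Expand to order 3: sinh(x) = x^3/6 + x + O(x^4).
The coefficient of x^3 is 1/6.

Final answer: 1/6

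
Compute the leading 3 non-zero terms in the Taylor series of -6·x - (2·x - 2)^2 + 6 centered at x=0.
-4·x^2 + 2·x + 2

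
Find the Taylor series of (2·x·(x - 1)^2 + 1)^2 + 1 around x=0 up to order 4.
24·x^4 - 12·x^3 - 4·x^2 + 4·x + 2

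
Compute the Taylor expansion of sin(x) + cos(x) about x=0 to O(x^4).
-x^3/6 - x^2/2 + x + 1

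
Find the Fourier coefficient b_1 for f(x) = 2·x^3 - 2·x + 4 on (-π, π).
b_1 = (1/π) ∫_{-π}^{π} f(x)·sin(1x) dx.
Evaluate the integral (use parity and integration by parts as needed): b_1 = -28 + 4·π^2.

Final answer: -28 + 4·π^2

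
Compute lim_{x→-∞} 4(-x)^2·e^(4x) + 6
The product is a 0·∞ indeterminate form at x → -∞.
Rewrite the product as 4(-x)^2 / e^(-4x) (an ∞/∞ form) and apply L'Hôpital, or use the standard hierarchy e^(4|x|) ≫ |(-x)^2| as x → -∞.
The indeterminate product → 0, so the limit = 6.

Final answer: 6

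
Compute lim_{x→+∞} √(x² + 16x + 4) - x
This is an ∞ − ∞ indeterminate form.
Multiply and divide by the conjugate √(x²+16x + 4) + x; the x² terms cancel, leaving (16x + 4)/(√(x²+16x + 4)+x) → 16/2 = 8.
Limit = 8.

Final answer: 8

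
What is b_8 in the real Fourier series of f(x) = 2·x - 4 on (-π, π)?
b_8 = (1/π) ∫_{-π}^{π} f(x)·sin(8x) dx.
Evaluate the integral (use parity and integration by parts as needed): b_8 = -1/2.

Final answer: -1/2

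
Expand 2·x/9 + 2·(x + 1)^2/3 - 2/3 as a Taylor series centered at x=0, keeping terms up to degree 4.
2·x^2/3 + 14·x/9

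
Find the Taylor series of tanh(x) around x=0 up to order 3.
-x^3/3 + x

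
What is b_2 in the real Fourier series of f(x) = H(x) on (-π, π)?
b_2 = (1/π) ∫_{-π}^{π} f(x)·sin(2x) dx.
Evaluate the integral (use parity and integration by parts as needed): b_2 = 0.

Final answer: 0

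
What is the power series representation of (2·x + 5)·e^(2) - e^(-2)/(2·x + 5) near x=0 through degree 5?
32·x^5·e^(-2)/15625 - 16·x^4·e^(-2)/3125 + 8·x^3·e^(-2)/625 - 4·x^2·e^(-2)/125 + x·(2·e^(-2)/25 + 2·e^(2)) - e^(-2)/5 + 5·e^(2)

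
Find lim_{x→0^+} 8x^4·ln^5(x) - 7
The product is a 0·∞ indeterminate form at x → 0⁺.
Rewrite the product as 8·ln^5(x) / x^(-4) and apply L'Hôpital, or use the standard hierarchy x^(-4) ≫ |ln x|^5 as x → 0⁺.
The indeterminate product → 0, so the limit = -7.

Final answer: -7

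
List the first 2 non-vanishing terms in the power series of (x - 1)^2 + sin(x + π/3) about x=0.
-3·x/2 + √(3)/2 + 1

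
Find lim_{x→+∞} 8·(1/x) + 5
Evaluate the dominant behaviour as x → +∞; each term tends to a finite value or vanishes.
Limit = 5.

Final answer: 5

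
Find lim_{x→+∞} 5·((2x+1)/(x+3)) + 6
Evaluate the dominant behaviour as x → +∞; each term tends to a finite value or vanishes.
Limit = 16.

Final answer: 16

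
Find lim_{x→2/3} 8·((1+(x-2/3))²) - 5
Direct substitution at x = 2/3 gives 3.

Final answer: 3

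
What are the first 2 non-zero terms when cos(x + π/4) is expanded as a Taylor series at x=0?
-√(2)·x/2 + √(2)/2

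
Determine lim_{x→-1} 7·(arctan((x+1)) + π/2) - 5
Direct substitution at x = -1 gives -5 + 7·π/2.

Final answer: -5 + 7·π/2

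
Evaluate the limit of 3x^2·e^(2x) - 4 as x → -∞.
The product is a 0·∞ indeterminate form at x → -∞.
Rewrite the product as 3x^2 / e^(-2x) (an ∞/∞ form) and apply L'Hôpital, or use the standard hierarchy e^(2|x|) ≫ |x^2| as x → -∞.
The indeterminate product → 0, so the limit = -4.

Final answer: -4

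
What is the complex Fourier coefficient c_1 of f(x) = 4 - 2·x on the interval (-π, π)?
Compute the real Fourier coefficients first: a_1 = 0, b_1 = -4.
Then c_1 = (a_1 − i·b_1)/2 = 2·i.

Final answer: 2·i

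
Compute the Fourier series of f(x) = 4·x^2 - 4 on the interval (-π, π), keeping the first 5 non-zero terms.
-16·cos(x) + 4·cos(2·x) - 16·cos(3·x)/9 + cos(4·x) - 4 + 4·π^2/3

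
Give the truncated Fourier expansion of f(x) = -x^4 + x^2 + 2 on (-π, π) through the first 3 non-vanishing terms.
(-52 + 8·π^2)·cos(x) + (4 - 2·π^2)·cos(2·x) - π^4/5 + 2 + π^2/3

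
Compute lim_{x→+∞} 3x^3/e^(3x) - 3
The quotient is an ∞/∞ indeterminate form as x → +∞.
The exponential denominator e^(3x) dominates the polynomial numerator (e^x ≫ x^3 as x → ∞), so the quotient → 0.
Adding the constant: 0 - 3 = -3. Limit = -3.

Final answer: -3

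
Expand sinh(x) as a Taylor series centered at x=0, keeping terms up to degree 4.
x^3/6 + x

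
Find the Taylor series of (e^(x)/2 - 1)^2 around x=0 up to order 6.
x^6/48 + 7·x^5/120 + x^4/8 + x^3/6 - x/2 + 1/4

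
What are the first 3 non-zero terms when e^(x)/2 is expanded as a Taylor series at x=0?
x^2/4 + x/2 + 1/2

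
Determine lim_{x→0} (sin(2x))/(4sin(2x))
Both numerator and denominator → 0 as x → 0; this is a 0/0 indeterminate form.
Expand each to leading order near x = 0: numerator ~ 2·x, denominator ~ 8·x.
The limit of the ratio is 1/4.

Final answer: 1/4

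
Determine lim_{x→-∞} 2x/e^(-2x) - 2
The quotient is an ∞/∞ indeterminate form as x → -∞.
Compare growth rates of the dominant terms (exponentials ≫ polynomials ≫ logarithms), or apply L'Hôpital's rule; the quotient → 0.
Adding the constant: 0 - 2 = -2. Limit = -2.

Final answer: -2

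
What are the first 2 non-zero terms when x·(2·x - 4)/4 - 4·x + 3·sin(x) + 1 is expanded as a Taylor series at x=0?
1 - 2·x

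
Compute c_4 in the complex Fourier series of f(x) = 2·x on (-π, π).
Compute the real Fourier coefficients first: a_4 = 0, b_4 = -1.
Then c_4 = (a_4 − i·b_4)/2 = i/2.

Final answer: i/2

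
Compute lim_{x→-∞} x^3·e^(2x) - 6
The product is a 0·∞ indeterminate form at x → -∞.
Rewrite the product as x^3 / e^(-2x) (an ∞/∞ form) and apply L'Hôpital, or use the standard hierarchy e^(2|x|) ≫ |x^3| as x → -∞.
The indeterminate product → 0, so the limit = -6.

Final answer: -6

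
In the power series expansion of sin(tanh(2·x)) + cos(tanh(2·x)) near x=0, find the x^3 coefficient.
Expand to order 3: sin(tanh(2·x)) + cos(tanh(2·x)) = -4·x^3 - 2·x^2 + 2·x + 1 + O(x^4).
The coefficient of x^3 is -4.

Final answer: -4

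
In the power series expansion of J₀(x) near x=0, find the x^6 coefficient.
Expand to order 6: J₀(x) = -x^6/2304 + x^4/64 - x^2/4 + 1 + O(x^7).
The coefficient of x^6 is -1/2304.

Final answer: -1/2304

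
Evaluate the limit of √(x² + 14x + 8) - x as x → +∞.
This is an ∞ − ∞ indeterminate form.
Multiply and divide by the conjugate √(x²+14x + 8) + x; the x² terms cancel, leaving (14x + 8)/(√(x²+14x + 8)+x) → 14/2 = 7.
Limit = 7.

Final answer: 7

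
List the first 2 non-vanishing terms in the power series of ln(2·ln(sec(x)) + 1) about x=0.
-x^4/3 + x^2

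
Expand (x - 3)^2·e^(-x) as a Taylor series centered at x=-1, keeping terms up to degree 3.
16·e - 24·e·(x + 1) + 17·e·(x + 1)^2 - 23·e·(x + 1)^3/3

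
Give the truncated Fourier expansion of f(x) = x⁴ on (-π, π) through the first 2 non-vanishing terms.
(48 - 8·π^2)·cos(x) + π^4/5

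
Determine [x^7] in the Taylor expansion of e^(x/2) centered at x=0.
Expand to order 7: e^(x/2) = x^7/645120 + x^6/46080 + x^5/3840 + x^4/384 + x^3/48 + x^2/8 + x/2 + 1 + O(x^8).
The coefficient of x^7 is 1/645120.

Final answer: 1/645120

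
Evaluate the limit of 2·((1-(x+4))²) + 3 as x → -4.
Direct substitution at x = -4 gives 5.

Final answer: 5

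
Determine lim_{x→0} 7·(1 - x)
Direct substitution at x = 0 gives 7.

Final answer: 7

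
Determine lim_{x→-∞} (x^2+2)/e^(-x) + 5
The quotient is an ∞/∞ indeterminate form as x → -∞.
Compare growth rates of the dominant terms (exponentials ≫ polynomials ≫ logarithms), or apply L'Hôpital's rule; the quotient → 0.
Adding the constant: 0 + 5 = 5. Limit = 5.

Final answer: 5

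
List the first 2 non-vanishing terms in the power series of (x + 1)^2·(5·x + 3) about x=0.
11·x + 3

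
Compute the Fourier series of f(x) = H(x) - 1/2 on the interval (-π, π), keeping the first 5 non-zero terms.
2·sin(x)/π + 2·sin(3·x)/(3·π) + 2·sin(5·x)/(5·π) + 2·sin(7·x)/(7·π) + 2·sin(9·x)/(9·π)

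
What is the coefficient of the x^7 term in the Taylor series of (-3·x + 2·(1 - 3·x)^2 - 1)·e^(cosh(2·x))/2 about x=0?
Expand to order 7: (-3·x + 2·(1 - 3·x)^2 - 1)·e^(cosh(2·x))/2 = -62·e·x^7/3 + 1142·e·x^6/45 - 20·e·x^5 + 58·e·x^4/3 - 15·e·x^3 + 10·e·x^2 - 15·e·x/2 + e/2 + O(x^8).
The coefficient of x^7 is -62·e/3.

Final answer: -62·e/3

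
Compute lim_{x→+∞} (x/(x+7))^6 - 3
As x → +∞: x/(x+7) = 1/(1 + 7/x) → 1, and the 6th power of a limit-1 base also → 1; with the additive constant, 1 - 3 = -2.
Limit = -2.

Final answer: -2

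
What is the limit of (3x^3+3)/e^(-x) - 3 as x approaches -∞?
The quotient is an ∞/∞ indeterminate form as x → -∞.
Compare growth rates of the dominant terms (exponentials ≫ polynomials ≫ logarithms), or apply L'Hôpital's rule; the quotient → 0.
Adding the constant: 0 - 3 = -3. Limit = -3.

Final answer: -3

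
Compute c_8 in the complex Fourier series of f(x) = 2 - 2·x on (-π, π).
Compute the real Fourier coefficients first: a_8 = 0, b_8 = 1/2.
Then c_8 = (a_8 − i·b_8)/2 = -i/4.

Final answer: -i/4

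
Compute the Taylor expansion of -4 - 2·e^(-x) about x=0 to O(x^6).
x^5/60 - x^4/12 + x^3/3 - x^2 + 2·x - 6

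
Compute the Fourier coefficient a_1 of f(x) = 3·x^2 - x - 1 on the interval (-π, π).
a_1 = (1/π) ∫_{-π}^{π} f(x)·cos(1x) dx.
Evaluate the integral (use parity and integration by parts as needed): a_1 = -12.

Final answer: -12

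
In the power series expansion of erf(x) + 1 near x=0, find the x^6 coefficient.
Expand to order 6: erf(x) + 1 = x^5/(5·√(π)) - 2·x^3/(3·√(π)) + 2·x/√(π) + 1 + O(x^7).
The coefficient of x^6 is 0.

Final answer: 0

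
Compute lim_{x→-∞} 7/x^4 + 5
Evaluate the dominant behaviour as x → -∞; each term tends to a finite value or vanishes.
Limit = 5.

Final answer: 5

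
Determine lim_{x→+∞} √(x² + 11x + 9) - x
This is an ∞ − ∞ indeterminate form.
Multiply and divide by the conjugate √(x²+11x + 9) + x; the x² terms cancel, leaving (11x + 9)/(√(x²+11x + 9)+x) → 11/2.
Limit = 11/2.

Final answer: 11/2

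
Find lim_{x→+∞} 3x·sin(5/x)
As x → +∞: let u = 5/x → 0⁺; then 3·x·sin(5/x) = 3·5·sin(u)/u → 3·5·1 = 15.
Limit = 15.

Final answer: 15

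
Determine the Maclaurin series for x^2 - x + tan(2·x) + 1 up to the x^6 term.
64·x^5/15 + 8·x^3/3 + x^2 + x + 1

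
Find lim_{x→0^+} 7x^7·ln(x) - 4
The product is a 0·∞ indeterminate form at x → 0⁺.
Rewrite the product as 7·ln(x) / x^(-7) and apply L'Hôpital, or use the standard hierarchy x^(-7) ≫ |ln x| as x → 0⁺.
The indeterminate product → 0, so the limit = -4.

Final answer: -4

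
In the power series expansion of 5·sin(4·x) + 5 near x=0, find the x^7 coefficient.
Expand to order 7: 5·sin(4·x) + 5 = -1024·x^7/63 + 128·x^5/3 - 160·x^3/3 + 20·x + 5 + O(x^8).
The coefficient of x^7 is -1024/63.

Final answer: -1024/63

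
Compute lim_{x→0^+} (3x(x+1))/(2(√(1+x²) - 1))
Both numerator and denominator → 0 as x → 0^+; this is a 0/0 indeterminate form.
Expand each to leading order near x = 0: numerator ~ 3·x, denominator ~ x^2.
The limit of the ratio is ∞.

Final answer: ∞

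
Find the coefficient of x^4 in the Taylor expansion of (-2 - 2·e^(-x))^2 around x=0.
Expand to order 4: (-2 - 2·e^(-x))^2 = 3·x^4 - 20·x^3/3 + 12·x^2 - 16·x + 16 + O(x^5).
The coefficient of x^4 is 3.

Final answer: 3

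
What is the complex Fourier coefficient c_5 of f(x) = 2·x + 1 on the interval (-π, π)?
Compute the real Fourier coefficients first: a_5 = 0, b_5 = 4/5.
Then c_5 = (a_5 − i·b_5)/2 = -2·i/5.

Final answer: -2·i/5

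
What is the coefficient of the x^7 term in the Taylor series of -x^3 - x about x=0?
Expand to order 7: -x^3 - x = -x^3 - x + O(x^8).
The coefficient of x^7 is 0.

Final answer: 0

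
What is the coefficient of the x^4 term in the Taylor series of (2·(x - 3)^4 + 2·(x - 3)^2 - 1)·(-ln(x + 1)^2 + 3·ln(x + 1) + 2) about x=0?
Expand to order 4: (2·(x - 3)^4 + 2·(x - 3)^2 - 1)·(-ln(x + 1)^2 + 3·ln(x + 1) + 2) = -3292·x^4/3 + 1210·x^3 - 1823·x^2/2 + 81·x + 358 + O(x^5).
The coefficient of x^4 is -3292/3.

Final answer: -3292/3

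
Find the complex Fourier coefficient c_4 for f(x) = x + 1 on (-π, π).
Compute the real Fourier coefficients first: a_4 = 0, b_4 = -1/2.
Then c_4 = (a_4 − i·b_4)/2 = i/4.

Final answer: i/4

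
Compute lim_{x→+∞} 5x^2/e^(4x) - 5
The quotient is an ∞/∞ indeterminate form as x → +∞.
The exponential denominator e^(4x) dominates the polynomial numerator (e^x ≫ x^2 as x → ∞), so the quotient → 0.
Adding the constant: 0 - 5 = -5. Limit = -5.

Final answer: -5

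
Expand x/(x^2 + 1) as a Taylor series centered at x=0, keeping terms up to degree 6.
x^5 - x^3 + x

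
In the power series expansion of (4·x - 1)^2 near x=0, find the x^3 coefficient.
Expand to order 3: (4·x - 1)^2 = 16·x^2 - 8·x + 1 + O(x^4).
The coefficient of x^3 is 0.

Final answer: 0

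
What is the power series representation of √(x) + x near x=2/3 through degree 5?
2/3 + √(6)/3 + (√(6)/4 + 1)·(x - 2/3) - 3·√(6)·(x - 2/3)^2/32 + 9·√(6)·(x - 2/3)^3/128 - 135·√(6)·(x - 2/3)^4/2048 + 567·√(6)·(x - 2/3)^5/8192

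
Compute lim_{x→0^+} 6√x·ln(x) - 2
The product is a 0·∞ indeterminate form at x → 0⁺.
Rewrite the product as 6·ln(x) / x^(-1/2) and apply L'Hôpital, or use the standard hierarchy x^(-1/2) ≫ |ln x| as x → 0⁺.
The indeterminate product → 0, so the limit = -2.

Final answer: -2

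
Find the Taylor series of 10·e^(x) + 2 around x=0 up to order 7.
x^7/504 + x^6/72 + x^5/12 + 5·x^4/12 + 5·x^3/3 + 5·x^2 + 10·x + 12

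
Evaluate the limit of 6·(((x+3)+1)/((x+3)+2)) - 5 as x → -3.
Direct substitution at x = -3 gives -2.

Final answer: -2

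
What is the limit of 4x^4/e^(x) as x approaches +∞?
This is an ∞/∞ indeterminate form as x → +∞.
The exponential denominator e^(x) dominates the polynomial numerator (e^x ≫ x^4 as x → ∞), so the quotient → 0.
Limit = 0.

Final answer: 0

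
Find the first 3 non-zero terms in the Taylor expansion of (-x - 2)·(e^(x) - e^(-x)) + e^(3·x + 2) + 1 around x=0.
x^2·(-2 + 9·e^(2)/2) + x·(-4 + 3·e^(2)) + 1 + e^(2)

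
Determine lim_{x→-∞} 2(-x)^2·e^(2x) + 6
The product is a 0·∞ indeterminate form at x → -∞.
Rewrite the product as 2(-x)^2 / e^(-2x) (an ∞/∞ form) and apply L'Hôpital, or use the standard hierarchy e^(2|x|) ≫ |(-x)^2| as x → -∞.
The indeterminate product → 0, so the limit = 6.

Final answer: 6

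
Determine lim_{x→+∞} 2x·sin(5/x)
As x → +∞: let u = 5/x → 0⁺; then 2·x·sin(5/x) = 2·5·sin(u)/u → 2·5·1 = 10.
Limit = 10.

Final answer: 10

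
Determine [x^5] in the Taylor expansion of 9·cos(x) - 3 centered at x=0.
Expand to order 5: 9·cos(x) - 3 = 3·x^4/8 - 9·x^2/2 + 6 + O(x^6).
The coefficient of x^5 is 0.

Final answer: 0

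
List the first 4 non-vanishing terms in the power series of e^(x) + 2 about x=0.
x^3/6 + x^2/2 + x + 3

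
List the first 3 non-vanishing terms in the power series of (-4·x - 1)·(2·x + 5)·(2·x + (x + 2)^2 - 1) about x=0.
-161·x^2 - 96·x - 15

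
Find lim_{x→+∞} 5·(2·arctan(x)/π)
Evaluate the dominant behaviour as x → +∞; each term tends to a finite value or vanishes.
Limit = 5.

Final answer: 5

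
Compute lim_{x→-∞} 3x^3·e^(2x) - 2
The product is a 0·∞ indeterminate form at x → -∞.
Rewrite the product as 3x^3 / e^(-2x) (an ∞/∞ form) and apply L'Hôpital, or use the standard hierarchy e^(2|x|) ≫ |x^3| as x → -∞.
The indeterminate product → 0, so the limit = -2.

Final answer: -2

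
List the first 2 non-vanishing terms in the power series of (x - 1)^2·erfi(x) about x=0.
-4·x^2/√(π) + 2·x/√(π)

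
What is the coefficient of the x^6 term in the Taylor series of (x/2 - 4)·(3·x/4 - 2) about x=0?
Expand to order 6: (x/2 - 4)·(3·x/4 - 2) = 3·x^2/8 - 4·x + 8 + O(x^7).
The coefficient of x^6 is 0.

Final answer: 0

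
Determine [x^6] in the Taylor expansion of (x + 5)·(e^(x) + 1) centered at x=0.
Expand to order 6: (x + 5)·(e^(x) + 1) = 11·x^6/720 + x^5/12 + 3·x^4/8 + 4·x^3/3 + 7·x^2/2 + 7·x + 10 + O(x^7).
The coefficient of x^6 is 11/720.

Final answer: 11/720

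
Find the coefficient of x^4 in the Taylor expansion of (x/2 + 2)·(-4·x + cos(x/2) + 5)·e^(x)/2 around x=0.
Expand to order 4: (x/2 + 2)·(-4·x + cos(x/2) + 5)·e^(x)/2 = -97·x^4/128 - 45·x^3/32 - 5·x^2/8 + 7·x/2 + 6 + O(x^5).
The coefficient of x^4 is -97/128.

Final answer: -97/128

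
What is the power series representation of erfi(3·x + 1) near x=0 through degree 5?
1539·e·x^5/(5·√(π)) + 135·e·x^4/√(π) + 54·e·x^3/√(π) + 18·e·x^2/√(π) + 6·e·x/√(π) + erfi(1)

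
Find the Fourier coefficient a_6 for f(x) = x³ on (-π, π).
a_6 = (1/π) ∫_{-π}^{π} f(x)·cos(6x) dx.
Evaluate the integral (use parity and integration by parts as needed): a_6 = 0.

Final answer: 0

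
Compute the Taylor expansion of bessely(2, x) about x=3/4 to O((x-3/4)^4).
bessely(2, 3/4) + (bessely(1, 3/4)/2 - bessely(3, 3/4)/2)·(x - 3/4) + (bessely(4, 3/4)/8 + bessely(0, 3/4)/8 - bessely(2, 3/4)/4)·(x - 3/4)^2 + (bessely(3, 3/4)/16 - bessely(1, 3/4)/12 - bessely(5, 3/4)/48)·(x - 3/4)^3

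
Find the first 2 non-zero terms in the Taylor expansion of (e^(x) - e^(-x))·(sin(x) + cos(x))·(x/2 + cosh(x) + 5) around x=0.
13·x^2 + 12·x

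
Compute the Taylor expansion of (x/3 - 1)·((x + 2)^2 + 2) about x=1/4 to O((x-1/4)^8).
-1243/192 - 85·(x - 1/4)/48 + 7·(x - 1/4)^2/12 + (x - 1/4)^3/3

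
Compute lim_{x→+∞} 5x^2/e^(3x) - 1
The quotient is an ∞/∞ indeterminate form as x → +∞.
The exponential denominator e^(3x) dominates the polynomial numerator (e^x ≫ x^2 as x → ∞), so the quotient → 0.
Adding the constant: 0 - 1 = -1. Limit = -1.

Final answer: -1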